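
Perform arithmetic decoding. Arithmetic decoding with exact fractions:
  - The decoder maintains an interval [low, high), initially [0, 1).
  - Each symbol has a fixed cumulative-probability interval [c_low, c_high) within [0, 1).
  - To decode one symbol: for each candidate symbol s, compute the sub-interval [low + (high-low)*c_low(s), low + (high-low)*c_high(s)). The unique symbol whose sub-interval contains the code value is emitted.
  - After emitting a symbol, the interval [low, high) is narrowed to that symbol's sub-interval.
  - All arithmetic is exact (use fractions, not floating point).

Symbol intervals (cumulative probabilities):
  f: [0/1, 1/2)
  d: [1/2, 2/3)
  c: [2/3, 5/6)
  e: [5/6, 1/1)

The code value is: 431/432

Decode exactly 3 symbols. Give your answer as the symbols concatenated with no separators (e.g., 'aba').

Step 1: interval [0/1, 1/1), width = 1/1 - 0/1 = 1/1
  'f': [0/1 + 1/1*0/1, 0/1 + 1/1*1/2) = [0/1, 1/2)
  'd': [0/1 + 1/1*1/2, 0/1 + 1/1*2/3) = [1/2, 2/3)
  'c': [0/1 + 1/1*2/3, 0/1 + 1/1*5/6) = [2/3, 5/6)
  'e': [0/1 + 1/1*5/6, 0/1 + 1/1*1/1) = [5/6, 1/1) <- contains code 431/432
  emit 'e', narrow to [5/6, 1/1)
Step 2: interval [5/6, 1/1), width = 1/1 - 5/6 = 1/6
  'f': [5/6 + 1/6*0/1, 5/6 + 1/6*1/2) = [5/6, 11/12)
  'd': [5/6 + 1/6*1/2, 5/6 + 1/6*2/3) = [11/12, 17/18)
  'c': [5/6 + 1/6*2/3, 5/6 + 1/6*5/6) = [17/18, 35/36)
  'e': [5/6 + 1/6*5/6, 5/6 + 1/6*1/1) = [35/36, 1/1) <- contains code 431/432
  emit 'e', narrow to [35/36, 1/1)
Step 3: interval [35/36, 1/1), width = 1/1 - 35/36 = 1/36
  'f': [35/36 + 1/36*0/1, 35/36 + 1/36*1/2) = [35/36, 71/72)
  'd': [35/36 + 1/36*1/2, 35/36 + 1/36*2/3) = [71/72, 107/108)
  'c': [35/36 + 1/36*2/3, 35/36 + 1/36*5/6) = [107/108, 215/216)
  'e': [35/36 + 1/36*5/6, 35/36 + 1/36*1/1) = [215/216, 1/1) <- contains code 431/432
  emit 'e', narrow to [215/216, 1/1)

Answer: eee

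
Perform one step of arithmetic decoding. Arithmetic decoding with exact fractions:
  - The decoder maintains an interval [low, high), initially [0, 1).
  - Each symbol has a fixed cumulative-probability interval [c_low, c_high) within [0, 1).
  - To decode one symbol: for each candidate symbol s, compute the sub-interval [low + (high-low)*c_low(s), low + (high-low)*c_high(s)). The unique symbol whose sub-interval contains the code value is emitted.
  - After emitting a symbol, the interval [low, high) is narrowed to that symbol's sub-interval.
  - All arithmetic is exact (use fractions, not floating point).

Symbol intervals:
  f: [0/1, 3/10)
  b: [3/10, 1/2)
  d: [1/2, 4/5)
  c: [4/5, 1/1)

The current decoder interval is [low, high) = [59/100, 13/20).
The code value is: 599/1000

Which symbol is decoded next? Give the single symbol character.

Interval width = high − low = 13/20 − 59/100 = 3/50
Scaled code = (code − low) / width = (599/1000 − 59/100) / 3/50 = 3/20
  f: [0/1, 3/10) ← scaled code falls here ✓
  b: [3/10, 1/2) 
  d: [1/2, 4/5) 
  c: [4/5, 1/1) 

Answer: f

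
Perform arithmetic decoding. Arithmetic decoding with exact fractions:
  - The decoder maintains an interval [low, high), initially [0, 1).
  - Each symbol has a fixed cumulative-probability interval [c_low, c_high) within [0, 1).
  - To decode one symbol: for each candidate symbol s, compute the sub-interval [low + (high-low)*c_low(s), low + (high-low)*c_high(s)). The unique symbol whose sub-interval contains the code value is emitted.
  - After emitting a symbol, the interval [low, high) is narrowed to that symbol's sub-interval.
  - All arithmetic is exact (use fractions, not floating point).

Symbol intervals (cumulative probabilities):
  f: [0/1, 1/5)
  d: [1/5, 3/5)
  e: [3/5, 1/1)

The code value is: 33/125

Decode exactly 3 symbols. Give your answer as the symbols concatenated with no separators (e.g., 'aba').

Answer: dfe

Derivation:
Step 1: interval [0/1, 1/1), width = 1/1 - 0/1 = 1/1
  'f': [0/1 + 1/1*0/1, 0/1 + 1/1*1/5) = [0/1, 1/5)
  'd': [0/1 + 1/1*1/5, 0/1 + 1/1*3/5) = [1/5, 3/5) <- contains code 33/125
  'e': [0/1 + 1/1*3/5, 0/1 + 1/1*1/1) = [3/5, 1/1)
  emit 'd', narrow to [1/5, 3/5)
Step 2: interval [1/5, 3/5), width = 3/5 - 1/5 = 2/5
  'f': [1/5 + 2/5*0/1, 1/5 + 2/5*1/5) = [1/5, 7/25) <- contains code 33/125
  'd': [1/5 + 2/5*1/5, 1/5 + 2/5*3/5) = [7/25, 11/25)
  'e': [1/5 + 2/5*3/5, 1/5 + 2/5*1/1) = [11/25, 3/5)
  emit 'f', narrow to [1/5, 7/25)
Step 3: interval [1/5, 7/25), width = 7/25 - 1/5 = 2/25
  'f': [1/5 + 2/25*0/1, 1/5 + 2/25*1/5) = [1/5, 27/125)
  'd': [1/5 + 2/25*1/5, 1/5 + 2/25*3/5) = [27/125, 31/125)
  'e': [1/5 + 2/25*3/5, 1/5 + 2/25*1/1) = [31/125, 7/25) <- contains code 33/125
  emit 'e', narrow to [31/125, 7/25)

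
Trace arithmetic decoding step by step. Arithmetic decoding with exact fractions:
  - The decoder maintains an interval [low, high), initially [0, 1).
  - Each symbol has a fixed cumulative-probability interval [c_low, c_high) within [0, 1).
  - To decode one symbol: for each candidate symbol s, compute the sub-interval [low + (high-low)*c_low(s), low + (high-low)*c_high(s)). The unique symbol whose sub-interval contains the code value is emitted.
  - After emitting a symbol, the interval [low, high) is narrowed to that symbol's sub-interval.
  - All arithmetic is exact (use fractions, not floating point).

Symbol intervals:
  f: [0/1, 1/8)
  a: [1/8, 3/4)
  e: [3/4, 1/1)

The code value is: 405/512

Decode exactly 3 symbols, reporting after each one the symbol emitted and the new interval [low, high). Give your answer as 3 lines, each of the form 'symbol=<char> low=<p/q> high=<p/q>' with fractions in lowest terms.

Step 1: interval [0/1, 1/1), width = 1/1 - 0/1 = 1/1
  'f': [0/1 + 1/1*0/1, 0/1 + 1/1*1/8) = [0/1, 1/8)
  'a': [0/1 + 1/1*1/8, 0/1 + 1/1*3/4) = [1/8, 3/4)
  'e': [0/1 + 1/1*3/4, 0/1 + 1/1*1/1) = [3/4, 1/1) <- contains code 405/512
  emit 'e', narrow to [3/4, 1/1)
Step 2: interval [3/4, 1/1), width = 1/1 - 3/4 = 1/4
  'f': [3/4 + 1/4*0/1, 3/4 + 1/4*1/8) = [3/4, 25/32)
  'a': [3/4 + 1/4*1/8, 3/4 + 1/4*3/4) = [25/32, 15/16) <- contains code 405/512
  'e': [3/4 + 1/4*3/4, 3/4 + 1/4*1/1) = [15/16, 1/1)
  emit 'a', narrow to [25/32, 15/16)
Step 3: interval [25/32, 15/16), width = 15/16 - 25/32 = 5/32
  'f': [25/32 + 5/32*0/1, 25/32 + 5/32*1/8) = [25/32, 205/256) <- contains code 405/512
  'a': [25/32 + 5/32*1/8, 25/32 + 5/32*3/4) = [205/256, 115/128)
  'e': [25/32 + 5/32*3/4, 25/32 + 5/32*1/1) = [115/128, 15/16)
  emit 'f', narrow to [25/32, 205/256)

Answer: symbol=e low=3/4 high=1/1
symbol=a low=25/32 high=15/16
symbol=f low=25/32 high=205/256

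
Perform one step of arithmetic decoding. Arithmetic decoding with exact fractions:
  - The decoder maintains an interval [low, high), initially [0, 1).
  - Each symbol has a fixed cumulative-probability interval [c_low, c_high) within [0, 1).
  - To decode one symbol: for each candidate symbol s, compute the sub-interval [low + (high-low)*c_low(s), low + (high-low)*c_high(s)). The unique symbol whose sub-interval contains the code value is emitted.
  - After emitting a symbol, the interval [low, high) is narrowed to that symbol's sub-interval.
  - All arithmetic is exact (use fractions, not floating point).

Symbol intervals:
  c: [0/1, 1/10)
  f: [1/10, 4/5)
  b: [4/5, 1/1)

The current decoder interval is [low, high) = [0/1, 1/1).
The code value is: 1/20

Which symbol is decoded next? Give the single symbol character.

Answer: c

Derivation:
Interval width = high − low = 1/1 − 0/1 = 1/1
Scaled code = (code − low) / width = (1/20 − 0/1) / 1/1 = 1/20
  c: [0/1, 1/10) ← scaled code falls here ✓
  f: [1/10, 4/5) 
  b: [4/5, 1/1) 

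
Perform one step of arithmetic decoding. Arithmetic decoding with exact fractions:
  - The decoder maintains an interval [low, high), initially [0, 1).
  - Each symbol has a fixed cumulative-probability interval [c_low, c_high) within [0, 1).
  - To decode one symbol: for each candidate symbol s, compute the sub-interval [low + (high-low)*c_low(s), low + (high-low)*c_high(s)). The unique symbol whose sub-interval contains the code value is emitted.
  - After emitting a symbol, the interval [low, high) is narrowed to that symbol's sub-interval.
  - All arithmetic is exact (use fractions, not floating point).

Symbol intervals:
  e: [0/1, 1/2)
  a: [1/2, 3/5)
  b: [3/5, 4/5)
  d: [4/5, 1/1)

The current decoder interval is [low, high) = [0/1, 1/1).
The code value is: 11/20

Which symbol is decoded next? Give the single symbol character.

Answer: a

Derivation:
Interval width = high − low = 1/1 − 0/1 = 1/1
Scaled code = (code − low) / width = (11/20 − 0/1) / 1/1 = 11/20
  e: [0/1, 1/2) 
  a: [1/2, 3/5) ← scaled code falls here ✓
  b: [3/5, 4/5) 
  d: [4/5, 1/1) 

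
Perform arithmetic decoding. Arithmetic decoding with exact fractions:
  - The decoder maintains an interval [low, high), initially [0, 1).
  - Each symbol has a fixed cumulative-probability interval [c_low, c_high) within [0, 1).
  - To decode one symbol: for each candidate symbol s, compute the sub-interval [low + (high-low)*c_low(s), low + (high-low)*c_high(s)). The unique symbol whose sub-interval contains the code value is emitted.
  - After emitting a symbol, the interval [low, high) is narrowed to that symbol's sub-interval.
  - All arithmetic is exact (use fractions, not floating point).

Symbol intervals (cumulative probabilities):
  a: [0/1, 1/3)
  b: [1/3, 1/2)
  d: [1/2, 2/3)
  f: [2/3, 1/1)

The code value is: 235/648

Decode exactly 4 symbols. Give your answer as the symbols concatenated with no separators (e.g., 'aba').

Answer: bada

Derivation:
Step 1: interval [0/1, 1/1), width = 1/1 - 0/1 = 1/1
  'a': [0/1 + 1/1*0/1, 0/1 + 1/1*1/3) = [0/1, 1/3)
  'b': [0/1 + 1/1*1/3, 0/1 + 1/1*1/2) = [1/3, 1/2) <- contains code 235/648
  'd': [0/1 + 1/1*1/2, 0/1 + 1/1*2/3) = [1/2, 2/3)
  'f': [0/1 + 1/1*2/3, 0/1 + 1/1*1/1) = [2/3, 1/1)
  emit 'b', narrow to [1/3, 1/2)
Step 2: interval [1/3, 1/2), width = 1/2 - 1/3 = 1/6
  'a': [1/3 + 1/6*0/1, 1/3 + 1/6*1/3) = [1/3, 7/18) <- contains code 235/648
  'b': [1/3 + 1/6*1/3, 1/3 + 1/6*1/2) = [7/18, 5/12)
  'd': [1/3 + 1/6*1/2, 1/3 + 1/6*2/3) = [5/12, 4/9)
  'f': [1/3 + 1/6*2/3, 1/3 + 1/6*1/1) = [4/9, 1/2)
  emit 'a', narrow to [1/3, 7/18)
Step 3: interval [1/3, 7/18), width = 7/18 - 1/3 = 1/18
  'a': [1/3 + 1/18*0/1, 1/3 + 1/18*1/3) = [1/3, 19/54)
  'b': [1/3 + 1/18*1/3, 1/3 + 1/18*1/2) = [19/54, 13/36)
  'd': [1/3 + 1/18*1/2, 1/3 + 1/18*2/3) = [13/36, 10/27) <- contains code 235/648
  'f': [1/3 + 1/18*2/3, 1/3 + 1/18*1/1) = [10/27, 7/18)
  emit 'd', narrow to [13/36, 10/27)
Step 4: interval [13/36, 10/27), width = 10/27 - 13/36 = 1/108
  'a': [13/36 + 1/108*0/1, 13/36 + 1/108*1/3) = [13/36, 59/162) <- contains code 235/648
  'b': [13/36 + 1/108*1/3, 13/36 + 1/108*1/2) = [59/162, 79/216)
  'd': [13/36 + 1/108*1/2, 13/36 + 1/108*2/3) = [79/216, 119/324)
  'f': [13/36 + 1/108*2/3, 13/36 + 1/108*1/1) = [119/324, 10/27)
  emit 'a', narrow to [13/36, 59/162)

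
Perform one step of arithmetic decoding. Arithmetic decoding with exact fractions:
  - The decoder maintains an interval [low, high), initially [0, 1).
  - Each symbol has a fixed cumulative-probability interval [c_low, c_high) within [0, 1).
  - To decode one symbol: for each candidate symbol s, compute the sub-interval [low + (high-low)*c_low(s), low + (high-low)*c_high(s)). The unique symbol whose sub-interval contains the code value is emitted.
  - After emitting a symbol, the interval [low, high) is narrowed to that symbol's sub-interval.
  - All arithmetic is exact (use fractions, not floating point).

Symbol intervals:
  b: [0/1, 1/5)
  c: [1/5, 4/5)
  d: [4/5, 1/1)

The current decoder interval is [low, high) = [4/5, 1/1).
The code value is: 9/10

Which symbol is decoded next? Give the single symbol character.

Interval width = high − low = 1/1 − 4/5 = 1/5
Scaled code = (code − low) / width = (9/10 − 4/5) / 1/5 = 1/2
  b: [0/1, 1/5) 
  c: [1/5, 4/5) ← scaled code falls here ✓
  d: [4/5, 1/1) 

Answer: c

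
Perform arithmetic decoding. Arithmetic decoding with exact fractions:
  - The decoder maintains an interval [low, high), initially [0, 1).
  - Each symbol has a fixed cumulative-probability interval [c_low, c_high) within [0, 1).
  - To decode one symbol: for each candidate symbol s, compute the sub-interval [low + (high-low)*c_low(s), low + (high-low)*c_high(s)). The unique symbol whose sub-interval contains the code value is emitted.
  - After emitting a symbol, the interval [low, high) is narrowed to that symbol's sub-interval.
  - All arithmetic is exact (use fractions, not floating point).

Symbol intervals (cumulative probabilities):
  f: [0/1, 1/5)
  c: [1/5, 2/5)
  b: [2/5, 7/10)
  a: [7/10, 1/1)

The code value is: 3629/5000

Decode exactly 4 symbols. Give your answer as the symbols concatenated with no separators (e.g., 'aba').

Step 1: interval [0/1, 1/1), width = 1/1 - 0/1 = 1/1
  'f': [0/1 + 1/1*0/1, 0/1 + 1/1*1/5) = [0/1, 1/5)
  'c': [0/1 + 1/1*1/5, 0/1 + 1/1*2/5) = [1/5, 2/5)
  'b': [0/1 + 1/1*2/5, 0/1 + 1/1*7/10) = [2/5, 7/10)
  'a': [0/1 + 1/1*7/10, 0/1 + 1/1*1/1) = [7/10, 1/1) <- contains code 3629/5000
  emit 'a', narrow to [7/10, 1/1)
Step 2: interval [7/10, 1/1), width = 1/1 - 7/10 = 3/10
  'f': [7/10 + 3/10*0/1, 7/10 + 3/10*1/5) = [7/10, 19/25) <- contains code 3629/5000
  'c': [7/10 + 3/10*1/5, 7/10 + 3/10*2/5) = [19/25, 41/50)
  'b': [7/10 + 3/10*2/5, 7/10 + 3/10*7/10) = [41/50, 91/100)
  'a': [7/10 + 3/10*7/10, 7/10 + 3/10*1/1) = [91/100, 1/1)
  emit 'f', narrow to [7/10, 19/25)
Step 3: interval [7/10, 19/25), width = 19/25 - 7/10 = 3/50
  'f': [7/10 + 3/50*0/1, 7/10 + 3/50*1/5) = [7/10, 89/125)
  'c': [7/10 + 3/50*1/5, 7/10 + 3/50*2/5) = [89/125, 181/250)
  'b': [7/10 + 3/50*2/5, 7/10 + 3/50*7/10) = [181/250, 371/500) <- contains code 3629/5000
  'a': [7/10 + 3/50*7/10, 7/10 + 3/50*1/1) = [371/500, 19/25)
  emit 'b', narrow to [181/250, 371/500)
Step 4: interval [181/250, 371/500), width = 371/500 - 181/250 = 9/500
  'f': [181/250 + 9/500*0/1, 181/250 + 9/500*1/5) = [181/250, 1819/2500) <- contains code 3629/5000
  'c': [181/250 + 9/500*1/5, 181/250 + 9/500*2/5) = [1819/2500, 457/625)
  'b': [181/250 + 9/500*2/5, 181/250 + 9/500*7/10) = [457/625, 3683/5000)
  'a': [181/250 + 9/500*7/10, 181/250 + 9/500*1/1) = [3683/5000, 371/500)
  emit 'f', narrow to [181/250, 1819/2500)

Answer: afbf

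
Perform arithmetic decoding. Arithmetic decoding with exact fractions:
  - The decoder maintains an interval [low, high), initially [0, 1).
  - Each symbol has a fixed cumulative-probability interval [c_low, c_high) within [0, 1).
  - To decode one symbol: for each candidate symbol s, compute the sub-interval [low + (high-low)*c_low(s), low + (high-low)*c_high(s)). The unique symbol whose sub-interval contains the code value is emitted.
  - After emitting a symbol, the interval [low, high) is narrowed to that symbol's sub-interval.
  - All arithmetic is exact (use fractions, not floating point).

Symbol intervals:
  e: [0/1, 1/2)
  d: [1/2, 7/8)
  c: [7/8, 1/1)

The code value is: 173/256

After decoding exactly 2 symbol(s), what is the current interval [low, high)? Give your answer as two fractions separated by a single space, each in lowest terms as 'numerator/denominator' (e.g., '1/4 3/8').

Step 1: interval [0/1, 1/1), width = 1/1 - 0/1 = 1/1
  'e': [0/1 + 1/1*0/1, 0/1 + 1/1*1/2) = [0/1, 1/2)
  'd': [0/1 + 1/1*1/2, 0/1 + 1/1*7/8) = [1/2, 7/8) <- contains code 173/256
  'c': [0/1 + 1/1*7/8, 0/1 + 1/1*1/1) = [7/8, 1/1)
  emit 'd', narrow to [1/2, 7/8)
Step 2: interval [1/2, 7/8), width = 7/8 - 1/2 = 3/8
  'e': [1/2 + 3/8*0/1, 1/2 + 3/8*1/2) = [1/2, 11/16) <- contains code 173/256
  'd': [1/2 + 3/8*1/2, 1/2 + 3/8*7/8) = [11/16, 53/64)
  'c': [1/2 + 3/8*7/8, 1/2 + 3/8*1/1) = [53/64, 7/8)
  emit 'e', narrow to [1/2, 11/16)

Answer: 1/2 11/16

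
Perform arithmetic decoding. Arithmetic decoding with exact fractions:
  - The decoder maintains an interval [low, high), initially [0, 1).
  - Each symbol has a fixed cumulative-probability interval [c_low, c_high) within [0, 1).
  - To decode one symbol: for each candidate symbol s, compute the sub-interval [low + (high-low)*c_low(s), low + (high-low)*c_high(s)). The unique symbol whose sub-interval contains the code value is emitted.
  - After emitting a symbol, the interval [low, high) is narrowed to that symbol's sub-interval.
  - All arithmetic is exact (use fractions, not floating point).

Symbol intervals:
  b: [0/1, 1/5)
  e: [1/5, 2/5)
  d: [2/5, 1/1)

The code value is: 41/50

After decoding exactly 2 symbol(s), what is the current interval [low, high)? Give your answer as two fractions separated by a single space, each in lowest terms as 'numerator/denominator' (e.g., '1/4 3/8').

Step 1: interval [0/1, 1/1), width = 1/1 - 0/1 = 1/1
  'b': [0/1 + 1/1*0/1, 0/1 + 1/1*1/5) = [0/1, 1/5)
  'e': [0/1 + 1/1*1/5, 0/1 + 1/1*2/5) = [1/5, 2/5)
  'd': [0/1 + 1/1*2/5, 0/1 + 1/1*1/1) = [2/5, 1/1) <- contains code 41/50
  emit 'd', narrow to [2/5, 1/1)
Step 2: interval [2/5, 1/1), width = 1/1 - 2/5 = 3/5
  'b': [2/5 + 3/5*0/1, 2/5 + 3/5*1/5) = [2/5, 13/25)
  'e': [2/5 + 3/5*1/5, 2/5 + 3/5*2/5) = [13/25, 16/25)
  'd': [2/5 + 3/5*2/5, 2/5 + 3/5*1/1) = [16/25, 1/1) <- contains code 41/50
  emit 'd', narrow to [16/25, 1/1)

Answer: 16/25 1/1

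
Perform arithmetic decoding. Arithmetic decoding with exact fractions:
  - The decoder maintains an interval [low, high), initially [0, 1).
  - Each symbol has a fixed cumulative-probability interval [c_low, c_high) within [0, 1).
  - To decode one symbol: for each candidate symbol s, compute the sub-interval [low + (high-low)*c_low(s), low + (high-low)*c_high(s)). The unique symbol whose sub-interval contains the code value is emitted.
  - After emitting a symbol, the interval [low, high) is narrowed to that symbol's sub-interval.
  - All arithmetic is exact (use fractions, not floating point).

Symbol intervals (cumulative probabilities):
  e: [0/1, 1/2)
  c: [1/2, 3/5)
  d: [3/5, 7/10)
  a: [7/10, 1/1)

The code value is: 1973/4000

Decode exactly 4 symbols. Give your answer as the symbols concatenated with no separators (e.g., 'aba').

Answer: eaaa

Derivation:
Step 1: interval [0/1, 1/1), width = 1/1 - 0/1 = 1/1
  'e': [0/1 + 1/1*0/1, 0/1 + 1/1*1/2) = [0/1, 1/2) <- contains code 1973/4000
  'c': [0/1 + 1/1*1/2, 0/1 + 1/1*3/5) = [1/2, 3/5)
  'd': [0/1 + 1/1*3/5, 0/1 + 1/1*7/10) = [3/5, 7/10)
  'a': [0/1 + 1/1*7/10, 0/1 + 1/1*1/1) = [7/10, 1/1)
  emit 'e', narrow to [0/1, 1/2)
Step 2: interval [0/1, 1/2), width = 1/2 - 0/1 = 1/2
  'e': [0/1 + 1/2*0/1, 0/1 + 1/2*1/2) = [0/1, 1/4)
  'c': [0/1 + 1/2*1/2, 0/1 + 1/2*3/5) = [1/4, 3/10)
  'd': [0/1 + 1/2*3/5, 0/1 + 1/2*7/10) = [3/10, 7/20)
  'a': [0/1 + 1/2*7/10, 0/1 + 1/2*1/1) = [7/20, 1/2) <- contains code 1973/4000
  emit 'a', narrow to [7/20, 1/2)
Step 3: interval [7/20, 1/2), width = 1/2 - 7/20 = 3/20
  'e': [7/20 + 3/20*0/1, 7/20 + 3/20*1/2) = [7/20, 17/40)
  'c': [7/20 + 3/20*1/2, 7/20 + 3/20*3/5) = [17/40, 11/25)
  'd': [7/20 + 3/20*3/5, 7/20 + 3/20*7/10) = [11/25, 91/200)
  'a': [7/20 + 3/20*7/10, 7/20 + 3/20*1/1) = [91/200, 1/2) <- contains code 1973/4000
  emit 'a', narrow to [91/200, 1/2)
Step 4: interval [91/200, 1/2), width = 1/2 - 91/200 = 9/200
  'e': [91/200 + 9/200*0/1, 91/200 + 9/200*1/2) = [91/200, 191/400)
  'c': [91/200 + 9/200*1/2, 91/200 + 9/200*3/5) = [191/400, 241/500)
  'd': [91/200 + 9/200*3/5, 91/200 + 9/200*7/10) = [241/500, 973/2000)
  'a': [91/200 + 9/200*7/10, 91/200 + 9/200*1/1) = [973/2000, 1/2) <- contains code 1973/4000
  emit 'a', narrow to [973/2000, 1/2)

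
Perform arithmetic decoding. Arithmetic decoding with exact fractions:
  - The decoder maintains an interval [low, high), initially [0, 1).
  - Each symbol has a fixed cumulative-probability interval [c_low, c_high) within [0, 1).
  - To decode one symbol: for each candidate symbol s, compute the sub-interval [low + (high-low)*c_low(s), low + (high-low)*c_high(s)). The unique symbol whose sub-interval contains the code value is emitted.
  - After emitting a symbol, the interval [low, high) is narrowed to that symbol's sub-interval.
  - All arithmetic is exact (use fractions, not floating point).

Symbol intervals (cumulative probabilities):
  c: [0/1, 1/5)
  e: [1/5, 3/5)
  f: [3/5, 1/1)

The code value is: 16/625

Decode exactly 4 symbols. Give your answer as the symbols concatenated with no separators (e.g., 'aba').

Step 1: interval [0/1, 1/1), width = 1/1 - 0/1 = 1/1
  'c': [0/1 + 1/1*0/1, 0/1 + 1/1*1/5) = [0/1, 1/5) <- contains code 16/625
  'e': [0/1 + 1/1*1/5, 0/1 + 1/1*3/5) = [1/5, 3/5)
  'f': [0/1 + 1/1*3/5, 0/1 + 1/1*1/1) = [3/5, 1/1)
  emit 'c', narrow to [0/1, 1/5)
Step 2: interval [0/1, 1/5), width = 1/5 - 0/1 = 1/5
  'c': [0/1 + 1/5*0/1, 0/1 + 1/5*1/5) = [0/1, 1/25) <- contains code 16/625
  'e': [0/1 + 1/5*1/5, 0/1 + 1/5*3/5) = [1/25, 3/25)
  'f': [0/1 + 1/5*3/5, 0/1 + 1/5*1/1) = [3/25, 1/5)
  emit 'c', narrow to [0/1, 1/25)
Step 3: interval [0/1, 1/25), width = 1/25 - 0/1 = 1/25
  'c': [0/1 + 1/25*0/1, 0/1 + 1/25*1/5) = [0/1, 1/125)
  'e': [0/1 + 1/25*1/5, 0/1 + 1/25*3/5) = [1/125, 3/125)
  'f': [0/1 + 1/25*3/5, 0/1 + 1/25*1/1) = [3/125, 1/25) <- contains code 16/625
  emit 'f', narrow to [3/125, 1/25)
Step 4: interval [3/125, 1/25), width = 1/25 - 3/125 = 2/125
  'c': [3/125 + 2/125*0/1, 3/125 + 2/125*1/5) = [3/125, 17/625) <- contains code 16/625
  'e': [3/125 + 2/125*1/5, 3/125 + 2/125*3/5) = [17/625, 21/625)
  'f': [3/125 + 2/125*3/5, 3/125 + 2/125*1/1) = [21/625, 1/25)
  emit 'c', narrow to [3/125, 17/625)

Answer: ccfc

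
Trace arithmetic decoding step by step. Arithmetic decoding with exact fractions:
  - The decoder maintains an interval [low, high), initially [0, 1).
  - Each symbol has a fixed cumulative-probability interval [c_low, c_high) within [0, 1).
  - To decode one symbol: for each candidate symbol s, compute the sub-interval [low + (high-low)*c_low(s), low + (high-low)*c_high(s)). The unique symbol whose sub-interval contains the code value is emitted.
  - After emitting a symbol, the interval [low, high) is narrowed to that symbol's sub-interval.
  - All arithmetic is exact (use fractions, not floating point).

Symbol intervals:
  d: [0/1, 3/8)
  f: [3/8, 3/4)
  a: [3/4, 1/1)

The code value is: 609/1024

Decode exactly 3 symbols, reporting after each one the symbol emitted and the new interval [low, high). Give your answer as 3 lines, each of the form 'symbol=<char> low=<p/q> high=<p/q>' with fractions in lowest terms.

Step 1: interval [0/1, 1/1), width = 1/1 - 0/1 = 1/1
  'd': [0/1 + 1/1*0/1, 0/1 + 1/1*3/8) = [0/1, 3/8)
  'f': [0/1 + 1/1*3/8, 0/1 + 1/1*3/4) = [3/8, 3/4) <- contains code 609/1024
  'a': [0/1 + 1/1*3/4, 0/1 + 1/1*1/1) = [3/4, 1/1)
  emit 'f', narrow to [3/8, 3/4)
Step 2: interval [3/8, 3/4), width = 3/4 - 3/8 = 3/8
  'd': [3/8 + 3/8*0/1, 3/8 + 3/8*3/8) = [3/8, 33/64)
  'f': [3/8 + 3/8*3/8, 3/8 + 3/8*3/4) = [33/64, 21/32) <- contains code 609/1024
  'a': [3/8 + 3/8*3/4, 3/8 + 3/8*1/1) = [21/32, 3/4)
  emit 'f', narrow to [33/64, 21/32)
Step 3: interval [33/64, 21/32), width = 21/32 - 33/64 = 9/64
  'd': [33/64 + 9/64*0/1, 33/64 + 9/64*3/8) = [33/64, 291/512)
  'f': [33/64 + 9/64*3/8, 33/64 + 9/64*3/4) = [291/512, 159/256) <- contains code 609/1024
  'a': [33/64 + 9/64*3/4, 33/64 + 9/64*1/1) = [159/256, 21/32)
  emit 'f', narrow to [291/512, 159/256)

Answer: symbol=f low=3/8 high=3/4
symbol=f low=33/64 high=21/32
symbol=f low=291/512 high=159/256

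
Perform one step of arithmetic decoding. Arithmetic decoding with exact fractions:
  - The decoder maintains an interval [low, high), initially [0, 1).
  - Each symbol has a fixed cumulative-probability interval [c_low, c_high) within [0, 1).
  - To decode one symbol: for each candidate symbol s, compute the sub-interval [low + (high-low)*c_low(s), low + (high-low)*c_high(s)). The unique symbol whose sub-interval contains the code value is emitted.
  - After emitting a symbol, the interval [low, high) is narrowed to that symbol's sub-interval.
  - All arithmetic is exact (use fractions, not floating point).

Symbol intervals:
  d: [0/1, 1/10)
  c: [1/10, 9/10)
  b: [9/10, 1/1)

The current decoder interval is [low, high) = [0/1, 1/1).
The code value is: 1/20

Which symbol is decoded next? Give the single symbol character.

Answer: d

Derivation:
Interval width = high − low = 1/1 − 0/1 = 1/1
Scaled code = (code − low) / width = (1/20 − 0/1) / 1/1 = 1/20
  d: [0/1, 1/10) ← scaled code falls here ✓
  c: [1/10, 9/10) 
  b: [9/10, 1/1) 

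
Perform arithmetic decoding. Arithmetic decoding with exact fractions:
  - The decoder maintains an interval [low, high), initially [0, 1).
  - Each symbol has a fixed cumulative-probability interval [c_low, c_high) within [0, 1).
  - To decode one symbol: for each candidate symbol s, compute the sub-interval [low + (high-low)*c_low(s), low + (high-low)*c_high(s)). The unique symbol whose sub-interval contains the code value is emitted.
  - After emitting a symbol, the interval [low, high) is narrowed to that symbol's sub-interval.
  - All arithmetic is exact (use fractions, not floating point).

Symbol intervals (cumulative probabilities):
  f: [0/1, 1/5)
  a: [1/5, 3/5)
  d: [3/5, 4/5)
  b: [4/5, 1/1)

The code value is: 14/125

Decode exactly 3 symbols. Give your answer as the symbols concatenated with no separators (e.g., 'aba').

Answer: fab

Derivation:
Step 1: interval [0/1, 1/1), width = 1/1 - 0/1 = 1/1
  'f': [0/1 + 1/1*0/1, 0/1 + 1/1*1/5) = [0/1, 1/5) <- contains code 14/125
  'a': [0/1 + 1/1*1/5, 0/1 + 1/1*3/5) = [1/5, 3/5)
  'd': [0/1 + 1/1*3/5, 0/1 + 1/1*4/5) = [3/5, 4/5)
  'b': [0/1 + 1/1*4/5, 0/1 + 1/1*1/1) = [4/5, 1/1)
  emit 'f', narrow to [0/1, 1/5)
Step 2: interval [0/1, 1/5), width = 1/5 - 0/1 = 1/5
  'f': [0/1 + 1/5*0/1, 0/1 + 1/5*1/5) = [0/1, 1/25)
  'a': [0/1 + 1/5*1/5, 0/1 + 1/5*3/5) = [1/25, 3/25) <- contains code 14/125
  'd': [0/1 + 1/5*3/5, 0/1 + 1/5*4/5) = [3/25, 4/25)
  'b': [0/1 + 1/5*4/5, 0/1 + 1/5*1/1) = [4/25, 1/5)
  emit 'a', narrow to [1/25, 3/25)
Step 3: interval [1/25, 3/25), width = 3/25 - 1/25 = 2/25
  'f': [1/25 + 2/25*0/1, 1/25 + 2/25*1/5) = [1/25, 7/125)
  'a': [1/25 + 2/25*1/5, 1/25 + 2/25*3/5) = [7/125, 11/125)
  'd': [1/25 + 2/25*3/5, 1/25 + 2/25*4/5) = [11/125, 13/125)
  'b': [1/25 + 2/25*4/5, 1/25 + 2/25*1/1) = [13/125, 3/25) <- contains code 14/125
  emit 'b', narrow to [13/125, 3/25)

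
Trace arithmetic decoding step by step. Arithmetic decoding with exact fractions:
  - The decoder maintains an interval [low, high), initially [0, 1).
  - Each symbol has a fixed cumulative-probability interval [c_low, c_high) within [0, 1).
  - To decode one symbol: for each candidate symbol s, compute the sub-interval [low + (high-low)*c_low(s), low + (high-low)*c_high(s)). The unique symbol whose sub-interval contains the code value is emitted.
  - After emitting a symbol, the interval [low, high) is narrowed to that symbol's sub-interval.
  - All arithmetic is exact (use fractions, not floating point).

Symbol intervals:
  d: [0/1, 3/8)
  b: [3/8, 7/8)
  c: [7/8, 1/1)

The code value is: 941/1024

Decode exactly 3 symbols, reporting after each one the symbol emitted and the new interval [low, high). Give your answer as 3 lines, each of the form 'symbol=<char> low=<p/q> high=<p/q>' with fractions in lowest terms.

Answer: symbol=c low=7/8 high=1/1
symbol=d low=7/8 high=59/64
symbol=c low=469/512 high=59/64

Derivation:
Step 1: interval [0/1, 1/1), width = 1/1 - 0/1 = 1/1
  'd': [0/1 + 1/1*0/1, 0/1 + 1/1*3/8) = [0/1, 3/8)
  'b': [0/1 + 1/1*3/8, 0/1 + 1/1*7/8) = [3/8, 7/8)
  'c': [0/1 + 1/1*7/8, 0/1 + 1/1*1/1) = [7/8, 1/1) <- contains code 941/1024
  emit 'c', narrow to [7/8, 1/1)
Step 2: interval [7/8, 1/1), width = 1/1 - 7/8 = 1/8
  'd': [7/8 + 1/8*0/1, 7/8 + 1/8*3/8) = [7/8, 59/64) <- contains code 941/1024
  'b': [7/8 + 1/8*3/8, 7/8 + 1/8*7/8) = [59/64, 63/64)
  'c': [7/8 + 1/8*7/8, 7/8 + 1/8*1/1) = [63/64, 1/1)
  emit 'd', narrow to [7/8, 59/64)
Step 3: interval [7/8, 59/64), width = 59/64 - 7/8 = 3/64
  'd': [7/8 + 3/64*0/1, 7/8 + 3/64*3/8) = [7/8, 457/512)
  'b': [7/8 + 3/64*3/8, 7/8 + 3/64*7/8) = [457/512, 469/512)
  'c': [7/8 + 3/64*7/8, 7/8 + 3/64*1/1) = [469/512, 59/64) <- contains code 941/1024
  emit 'c', narrow to [469/512, 59/64)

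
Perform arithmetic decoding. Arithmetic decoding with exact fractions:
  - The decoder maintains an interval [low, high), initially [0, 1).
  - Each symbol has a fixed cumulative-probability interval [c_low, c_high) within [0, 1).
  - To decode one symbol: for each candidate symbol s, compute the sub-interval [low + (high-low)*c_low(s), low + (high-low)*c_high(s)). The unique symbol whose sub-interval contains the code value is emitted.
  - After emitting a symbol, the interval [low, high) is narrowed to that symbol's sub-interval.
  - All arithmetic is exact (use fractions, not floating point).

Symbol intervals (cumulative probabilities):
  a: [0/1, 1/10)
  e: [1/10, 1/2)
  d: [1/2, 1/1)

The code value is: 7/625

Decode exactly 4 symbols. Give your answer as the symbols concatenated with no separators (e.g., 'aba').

Answer: aeae

Derivation:
Step 1: interval [0/1, 1/1), width = 1/1 - 0/1 = 1/1
  'a': [0/1 + 1/1*0/1, 0/1 + 1/1*1/10) = [0/1, 1/10) <- contains code 7/625
  'e': [0/1 + 1/1*1/10, 0/1 + 1/1*1/2) = [1/10, 1/2)
  'd': [0/1 + 1/1*1/2, 0/1 + 1/1*1/1) = [1/2, 1/1)
  emit 'a', narrow to [0/1, 1/10)
Step 2: interval [0/1, 1/10), width = 1/10 - 0/1 = 1/10
  'a': [0/1 + 1/10*0/1, 0/1 + 1/10*1/10) = [0/1, 1/100)
  'e': [0/1 + 1/10*1/10, 0/1 + 1/10*1/2) = [1/100, 1/20) <- contains code 7/625
  'd': [0/1 + 1/10*1/2, 0/1 + 1/10*1/1) = [1/20, 1/10)
  emit 'e', narrow to [1/100, 1/20)
Step 3: interval [1/100, 1/20), width = 1/20 - 1/100 = 1/25
  'a': [1/100 + 1/25*0/1, 1/100 + 1/25*1/10) = [1/100, 7/500) <- contains code 7/625
  'e': [1/100 + 1/25*1/10, 1/100 + 1/25*1/2) = [7/500, 3/100)
  'd': [1/100 + 1/25*1/2, 1/100 + 1/25*1/1) = [3/100, 1/20)
  emit 'a', narrow to [1/100, 7/500)
Step 4: interval [1/100, 7/500), width = 7/500 - 1/100 = 1/250
  'a': [1/100 + 1/250*0/1, 1/100 + 1/250*1/10) = [1/100, 13/1250)
  'e': [1/100 + 1/250*1/10, 1/100 + 1/250*1/2) = [13/1250, 3/250) <- contains code 7/625
  'd': [1/100 + 1/250*1/2, 1/100 + 1/250*1/1) = [3/250, 7/500)
  emit 'e', narrow to [13/1250, 3/250)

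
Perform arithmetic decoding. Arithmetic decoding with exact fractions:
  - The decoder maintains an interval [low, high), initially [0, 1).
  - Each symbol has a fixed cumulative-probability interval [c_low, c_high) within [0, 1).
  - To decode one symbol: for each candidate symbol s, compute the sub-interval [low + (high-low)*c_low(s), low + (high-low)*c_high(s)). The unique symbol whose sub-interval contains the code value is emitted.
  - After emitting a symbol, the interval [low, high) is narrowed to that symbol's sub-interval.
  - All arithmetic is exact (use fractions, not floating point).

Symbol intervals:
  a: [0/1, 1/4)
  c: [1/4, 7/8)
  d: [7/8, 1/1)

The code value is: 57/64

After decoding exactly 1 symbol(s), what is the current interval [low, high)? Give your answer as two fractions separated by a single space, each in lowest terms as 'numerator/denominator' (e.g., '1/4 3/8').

Step 1: interval [0/1, 1/1), width = 1/1 - 0/1 = 1/1
  'a': [0/1 + 1/1*0/1, 0/1 + 1/1*1/4) = [0/1, 1/4)
  'c': [0/1 + 1/1*1/4, 0/1 + 1/1*7/8) = [1/4, 7/8)
  'd': [0/1 + 1/1*7/8, 0/1 + 1/1*1/1) = [7/8, 1/1) <- contains code 57/64
  emit 'd', narrow to [7/8, 1/1)

Answer: 7/8 1/1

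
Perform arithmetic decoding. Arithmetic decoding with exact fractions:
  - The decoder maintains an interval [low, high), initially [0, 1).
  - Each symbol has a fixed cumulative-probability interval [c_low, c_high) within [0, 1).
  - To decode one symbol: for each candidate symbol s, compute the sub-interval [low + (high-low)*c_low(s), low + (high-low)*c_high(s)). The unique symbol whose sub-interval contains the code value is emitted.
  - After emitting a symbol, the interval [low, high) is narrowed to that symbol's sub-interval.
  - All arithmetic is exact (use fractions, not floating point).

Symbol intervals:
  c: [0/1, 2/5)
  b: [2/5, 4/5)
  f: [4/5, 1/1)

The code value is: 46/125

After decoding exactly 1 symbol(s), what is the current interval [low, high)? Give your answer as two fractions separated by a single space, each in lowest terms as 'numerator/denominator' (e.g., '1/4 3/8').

Step 1: interval [0/1, 1/1), width = 1/1 - 0/1 = 1/1
  'c': [0/1 + 1/1*0/1, 0/1 + 1/1*2/5) = [0/1, 2/5) <- contains code 46/125
  'b': [0/1 + 1/1*2/5, 0/1 + 1/1*4/5) = [2/5, 4/5)
  'f': [0/1 + 1/1*4/5, 0/1 + 1/1*1/1) = [4/5, 1/1)
  emit 'c', narrow to [0/1, 2/5)

Answer: 0/1 2/5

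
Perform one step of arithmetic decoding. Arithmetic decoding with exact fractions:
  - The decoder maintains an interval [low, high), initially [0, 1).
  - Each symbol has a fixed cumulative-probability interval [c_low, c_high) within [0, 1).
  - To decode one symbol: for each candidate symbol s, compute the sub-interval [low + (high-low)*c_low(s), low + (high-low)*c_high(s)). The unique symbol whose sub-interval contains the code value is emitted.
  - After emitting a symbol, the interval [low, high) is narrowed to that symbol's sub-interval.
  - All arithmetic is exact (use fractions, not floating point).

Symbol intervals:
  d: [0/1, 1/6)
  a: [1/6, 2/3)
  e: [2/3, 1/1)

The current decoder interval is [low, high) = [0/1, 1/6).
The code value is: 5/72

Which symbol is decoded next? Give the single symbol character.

Interval width = high − low = 1/6 − 0/1 = 1/6
Scaled code = (code − low) / width = (5/72 − 0/1) / 1/6 = 5/12
  d: [0/1, 1/6) 
  a: [1/6, 2/3) ← scaled code falls here ✓
  e: [2/3, 1/1) 

Answer: a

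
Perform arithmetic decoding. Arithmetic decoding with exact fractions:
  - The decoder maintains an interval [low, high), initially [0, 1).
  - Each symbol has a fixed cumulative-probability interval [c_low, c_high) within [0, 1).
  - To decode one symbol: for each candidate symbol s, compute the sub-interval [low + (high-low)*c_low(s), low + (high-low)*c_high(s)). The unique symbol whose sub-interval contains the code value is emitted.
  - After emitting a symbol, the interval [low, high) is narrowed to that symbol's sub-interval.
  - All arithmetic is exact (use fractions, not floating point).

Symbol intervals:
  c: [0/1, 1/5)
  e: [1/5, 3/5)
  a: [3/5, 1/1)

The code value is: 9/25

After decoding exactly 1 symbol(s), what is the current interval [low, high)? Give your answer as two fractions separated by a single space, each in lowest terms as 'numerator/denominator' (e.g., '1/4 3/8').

Step 1: interval [0/1, 1/1), width = 1/1 - 0/1 = 1/1
  'c': [0/1 + 1/1*0/1, 0/1 + 1/1*1/5) = [0/1, 1/5)
  'e': [0/1 + 1/1*1/5, 0/1 + 1/1*3/5) = [1/5, 3/5) <- contains code 9/25
  'a': [0/1 + 1/1*3/5, 0/1 + 1/1*1/1) = [3/5, 1/1)
  emit 'e', narrow to [1/5, 3/5)

Answer: 1/5 3/5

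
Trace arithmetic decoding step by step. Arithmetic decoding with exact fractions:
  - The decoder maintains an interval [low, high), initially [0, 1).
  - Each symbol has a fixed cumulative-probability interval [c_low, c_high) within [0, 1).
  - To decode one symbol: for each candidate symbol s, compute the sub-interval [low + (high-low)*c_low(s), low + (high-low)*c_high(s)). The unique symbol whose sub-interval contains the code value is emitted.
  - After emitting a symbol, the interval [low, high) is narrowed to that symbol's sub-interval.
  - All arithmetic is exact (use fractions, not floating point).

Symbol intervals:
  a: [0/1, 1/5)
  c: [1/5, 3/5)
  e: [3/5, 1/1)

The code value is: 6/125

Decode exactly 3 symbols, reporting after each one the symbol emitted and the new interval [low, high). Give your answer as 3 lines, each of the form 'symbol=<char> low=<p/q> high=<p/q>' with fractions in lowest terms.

Step 1: interval [0/1, 1/1), width = 1/1 - 0/1 = 1/1
  'a': [0/1 + 1/1*0/1, 0/1 + 1/1*1/5) = [0/1, 1/5) <- contains code 6/125
  'c': [0/1 + 1/1*1/5, 0/1 + 1/1*3/5) = [1/5, 3/5)
  'e': [0/1 + 1/1*3/5, 0/1 + 1/1*1/1) = [3/5, 1/1)
  emit 'a', narrow to [0/1, 1/5)
Step 2: interval [0/1, 1/5), width = 1/5 - 0/1 = 1/5
  'a': [0/1 + 1/5*0/1, 0/1 + 1/5*1/5) = [0/1, 1/25)
  'c': [0/1 + 1/5*1/5, 0/1 + 1/5*3/5) = [1/25, 3/25) <- contains code 6/125
  'e': [0/1 + 1/5*3/5, 0/1 + 1/5*1/1) = [3/25, 1/5)
  emit 'c', narrow to [1/25, 3/25)
Step 3: interval [1/25, 3/25), width = 3/25 - 1/25 = 2/25
  'a': [1/25 + 2/25*0/1, 1/25 + 2/25*1/5) = [1/25, 7/125) <- contains code 6/125
  'c': [1/25 + 2/25*1/5, 1/25 + 2/25*3/5) = [7/125, 11/125)
  'e': [1/25 + 2/25*3/5, 1/25 + 2/25*1/1) = [11/125, 3/25)
  emit 'a', narrow to [1/25, 7/125)

Answer: symbol=a low=0/1 high=1/5
symbol=c low=1/25 high=3/25
symbol=a low=1/25 high=7/125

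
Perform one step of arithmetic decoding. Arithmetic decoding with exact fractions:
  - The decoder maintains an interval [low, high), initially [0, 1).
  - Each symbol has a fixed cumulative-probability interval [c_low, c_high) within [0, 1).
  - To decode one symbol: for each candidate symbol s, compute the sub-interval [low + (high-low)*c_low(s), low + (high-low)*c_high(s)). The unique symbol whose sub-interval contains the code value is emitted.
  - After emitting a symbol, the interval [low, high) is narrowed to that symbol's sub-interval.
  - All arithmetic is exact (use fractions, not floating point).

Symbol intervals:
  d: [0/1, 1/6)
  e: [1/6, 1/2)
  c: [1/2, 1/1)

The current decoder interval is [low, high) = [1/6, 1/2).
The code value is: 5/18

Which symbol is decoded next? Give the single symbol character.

Interval width = high − low = 1/2 − 1/6 = 1/3
Scaled code = (code − low) / width = (5/18 − 1/6) / 1/3 = 1/3
  d: [0/1, 1/6) 
  e: [1/6, 1/2) ← scaled code falls here ✓
  c: [1/2, 1/1) 

Answer: e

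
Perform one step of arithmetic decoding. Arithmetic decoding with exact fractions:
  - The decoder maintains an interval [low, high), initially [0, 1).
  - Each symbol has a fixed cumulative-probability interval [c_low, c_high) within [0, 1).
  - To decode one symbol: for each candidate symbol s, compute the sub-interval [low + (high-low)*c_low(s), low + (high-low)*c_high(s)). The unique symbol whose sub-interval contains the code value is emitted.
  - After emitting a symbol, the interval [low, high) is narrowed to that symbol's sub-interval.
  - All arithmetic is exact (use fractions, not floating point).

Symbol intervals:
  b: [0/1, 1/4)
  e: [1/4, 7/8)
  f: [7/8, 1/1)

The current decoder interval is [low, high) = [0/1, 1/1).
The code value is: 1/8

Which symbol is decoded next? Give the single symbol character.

Interval width = high − low = 1/1 − 0/1 = 1/1
Scaled code = (code − low) / width = (1/8 − 0/1) / 1/1 = 1/8
  b: [0/1, 1/4) ← scaled code falls here ✓
  e: [1/4, 7/8) 
  f: [7/8, 1/1) 

Answer: b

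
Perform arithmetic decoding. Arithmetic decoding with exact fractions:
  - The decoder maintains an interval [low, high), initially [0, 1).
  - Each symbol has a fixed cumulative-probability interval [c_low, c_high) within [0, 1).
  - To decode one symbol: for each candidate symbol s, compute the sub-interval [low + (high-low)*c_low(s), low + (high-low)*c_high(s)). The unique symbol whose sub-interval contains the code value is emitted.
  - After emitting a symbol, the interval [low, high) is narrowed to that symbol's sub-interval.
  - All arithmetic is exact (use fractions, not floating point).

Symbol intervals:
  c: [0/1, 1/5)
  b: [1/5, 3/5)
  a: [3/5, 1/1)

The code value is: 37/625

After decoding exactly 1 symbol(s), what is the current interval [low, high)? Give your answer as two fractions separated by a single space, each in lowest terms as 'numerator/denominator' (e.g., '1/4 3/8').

Answer: 0/1 1/5

Derivation:
Step 1: interval [0/1, 1/1), width = 1/1 - 0/1 = 1/1
  'c': [0/1 + 1/1*0/1, 0/1 + 1/1*1/5) = [0/1, 1/5) <- contains code 37/625
  'b': [0/1 + 1/1*1/5, 0/1 + 1/1*3/5) = [1/5, 3/5)
  'a': [0/1 + 1/1*3/5, 0/1 + 1/1*1/1) = [3/5, 1/1)
  emit 'c', narrow to [0/1, 1/5)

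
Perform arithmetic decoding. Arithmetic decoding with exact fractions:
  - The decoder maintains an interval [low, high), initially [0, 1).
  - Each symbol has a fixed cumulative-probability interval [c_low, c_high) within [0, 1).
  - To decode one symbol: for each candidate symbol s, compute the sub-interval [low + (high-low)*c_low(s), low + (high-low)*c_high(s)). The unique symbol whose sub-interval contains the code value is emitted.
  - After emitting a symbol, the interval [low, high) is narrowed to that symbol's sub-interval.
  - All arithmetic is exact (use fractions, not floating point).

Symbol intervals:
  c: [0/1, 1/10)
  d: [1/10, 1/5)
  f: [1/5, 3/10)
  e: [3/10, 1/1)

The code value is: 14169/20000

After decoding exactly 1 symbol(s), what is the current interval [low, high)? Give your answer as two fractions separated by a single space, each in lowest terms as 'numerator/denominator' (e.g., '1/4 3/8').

Step 1: interval [0/1, 1/1), width = 1/1 - 0/1 = 1/1
  'c': [0/1 + 1/1*0/1, 0/1 + 1/1*1/10) = [0/1, 1/10)
  'd': [0/1 + 1/1*1/10, 0/1 + 1/1*1/5) = [1/10, 1/5)
  'f': [0/1 + 1/1*1/5, 0/1 + 1/1*3/10) = [1/5, 3/10)
  'e': [0/1 + 1/1*3/10, 0/1 + 1/1*1/1) = [3/10, 1/1) <- contains code 14169/20000
  emit 'e', narrow to [3/10, 1/1)

Answer: 3/10 1/1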